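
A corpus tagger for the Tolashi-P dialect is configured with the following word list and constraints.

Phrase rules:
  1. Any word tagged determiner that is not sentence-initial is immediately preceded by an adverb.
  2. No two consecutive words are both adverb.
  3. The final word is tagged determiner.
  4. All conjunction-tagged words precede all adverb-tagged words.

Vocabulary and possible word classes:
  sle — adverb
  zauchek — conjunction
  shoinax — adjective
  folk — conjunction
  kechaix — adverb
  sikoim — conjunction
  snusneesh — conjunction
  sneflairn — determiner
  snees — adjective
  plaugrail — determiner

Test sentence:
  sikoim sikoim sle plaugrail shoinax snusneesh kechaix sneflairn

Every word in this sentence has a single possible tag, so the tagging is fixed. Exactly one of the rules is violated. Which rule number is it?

4

Fixed tagging: conjunction conjunction adverb determiner adjective conjunction adverb determiner.
Rule check: R1 pass, R2 pass, R3 pass, R4 fail.
Only rule 4 fails.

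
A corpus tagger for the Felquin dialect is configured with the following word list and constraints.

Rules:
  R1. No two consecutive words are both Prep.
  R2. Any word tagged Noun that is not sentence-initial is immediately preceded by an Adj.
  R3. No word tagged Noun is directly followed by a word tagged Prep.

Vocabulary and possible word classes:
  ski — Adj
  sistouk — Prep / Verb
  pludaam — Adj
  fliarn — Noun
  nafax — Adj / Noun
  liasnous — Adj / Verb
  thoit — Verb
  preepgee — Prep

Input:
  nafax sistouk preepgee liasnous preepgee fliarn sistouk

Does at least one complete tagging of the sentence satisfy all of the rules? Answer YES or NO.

NO

Candidates per position — 1:nafax {Adj,Noun}; 2:sistouk {Prep,Verb}; 3:preepgee {Prep}; 4:liasnous {Adj,Verb}; 5:preepgee {Prep}; 6:fliarn {Noun}; 7:sistouk {Prep,Verb}.
Rule 2 cannot be satisfied by any choice of tags from the lexicon.
So there is no consistent tagging.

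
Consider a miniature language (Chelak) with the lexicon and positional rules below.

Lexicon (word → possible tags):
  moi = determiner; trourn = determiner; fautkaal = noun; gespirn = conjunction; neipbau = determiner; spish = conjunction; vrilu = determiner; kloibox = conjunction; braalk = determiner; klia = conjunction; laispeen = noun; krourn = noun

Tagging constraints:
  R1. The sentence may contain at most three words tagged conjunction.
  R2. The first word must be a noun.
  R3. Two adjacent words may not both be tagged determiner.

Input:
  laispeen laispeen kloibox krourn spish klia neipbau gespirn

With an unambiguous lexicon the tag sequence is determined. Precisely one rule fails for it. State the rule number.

Fixed tagging: noun noun conjunction noun conjunction conjunction determiner conjunction.
Applying the rules: R1 violated, R2 holds, R3 holds.
Only rule 1 fails.

1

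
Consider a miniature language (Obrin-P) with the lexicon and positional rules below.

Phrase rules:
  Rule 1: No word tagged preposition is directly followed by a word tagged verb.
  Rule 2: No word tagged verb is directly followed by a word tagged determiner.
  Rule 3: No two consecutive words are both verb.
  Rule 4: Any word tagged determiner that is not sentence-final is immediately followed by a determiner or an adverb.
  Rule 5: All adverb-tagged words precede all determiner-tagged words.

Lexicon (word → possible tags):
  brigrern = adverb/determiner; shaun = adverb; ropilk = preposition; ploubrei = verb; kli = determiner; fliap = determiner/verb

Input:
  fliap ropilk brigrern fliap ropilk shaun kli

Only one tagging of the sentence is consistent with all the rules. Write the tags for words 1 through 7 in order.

verb preposition adverb verb preposition adverb determiner

Candidates per position — 1:fliap {determiner,verb}; 2:ropilk {preposition}; 3:brigrern {adverb,determiner}; 4:fliap {determiner,verb}; 5:ropilk {preposition}; 6:shaun {adverb}; 7:kli {determiner}.
At position 1, choosing determiner makes rule 4 impossible to satisfy; hence verb.
At position 3, choosing determiner makes rule 4 impossible to satisfy; hence adverb.
At position 4, choosing determiner makes rule 4 impossible to satisfy; hence verb.
The only consistent sequence is: verb preposition adverb verb preposition adverb determiner.
Rule-by-rule: rule 1 satisfied; rule 2 satisfied; rule 3 satisfied; rule 4 satisfied; rule 5 satisfied.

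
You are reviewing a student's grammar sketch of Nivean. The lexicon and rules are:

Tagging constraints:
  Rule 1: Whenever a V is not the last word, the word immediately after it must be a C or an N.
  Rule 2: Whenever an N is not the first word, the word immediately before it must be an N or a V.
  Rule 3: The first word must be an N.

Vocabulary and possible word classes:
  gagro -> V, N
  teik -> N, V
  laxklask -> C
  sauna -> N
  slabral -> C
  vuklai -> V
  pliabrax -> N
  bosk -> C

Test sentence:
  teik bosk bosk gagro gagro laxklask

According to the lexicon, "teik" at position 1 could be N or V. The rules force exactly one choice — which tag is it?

Candidates per position — 1:teik {N,V}; 2:bosk {C}; 3:bosk {C}; 4:gagro {V,N}; 5:gagro {V,N}; 6:laxklask {C}.
Position 1: V is ruled out by rule 3; that leaves N.
Position 4: N is ruled out by rule 2; that leaves V.
Position 5: V is ruled out by rule 1; that leaves N.
So the tagging must be: N C C V N C.
Rule-by-rule: rule 1 satisfied; rule 2 satisfied; rule 3 satisfied.

N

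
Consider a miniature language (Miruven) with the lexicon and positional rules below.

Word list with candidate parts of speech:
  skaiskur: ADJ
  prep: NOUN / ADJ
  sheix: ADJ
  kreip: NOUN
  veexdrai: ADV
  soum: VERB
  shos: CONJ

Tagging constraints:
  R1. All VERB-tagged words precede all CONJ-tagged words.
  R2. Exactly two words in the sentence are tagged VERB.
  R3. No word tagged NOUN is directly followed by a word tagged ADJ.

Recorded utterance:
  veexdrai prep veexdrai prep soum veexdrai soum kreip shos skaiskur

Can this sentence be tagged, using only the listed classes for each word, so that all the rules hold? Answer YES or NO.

Candidates per position — 1:veexdrai {ADV}; 2:prep {NOUN,ADJ}; 3:veexdrai {ADV}; 4:prep {NOUN,ADJ}; 5:soum {VERB}; 6:veexdrai {ADV}; 7:soum {VERB}; 8:kreip {NOUN}; 9:shos {CONJ}; 10:skaiskur {ADJ}.
One satisfying assignment: ADV ADJ ADV ADJ VERB ADV VERB NOUN CONJ ADJ.
Verifying each rule — rule 1 ok; rule 2 ok; rule 3 ok.

YES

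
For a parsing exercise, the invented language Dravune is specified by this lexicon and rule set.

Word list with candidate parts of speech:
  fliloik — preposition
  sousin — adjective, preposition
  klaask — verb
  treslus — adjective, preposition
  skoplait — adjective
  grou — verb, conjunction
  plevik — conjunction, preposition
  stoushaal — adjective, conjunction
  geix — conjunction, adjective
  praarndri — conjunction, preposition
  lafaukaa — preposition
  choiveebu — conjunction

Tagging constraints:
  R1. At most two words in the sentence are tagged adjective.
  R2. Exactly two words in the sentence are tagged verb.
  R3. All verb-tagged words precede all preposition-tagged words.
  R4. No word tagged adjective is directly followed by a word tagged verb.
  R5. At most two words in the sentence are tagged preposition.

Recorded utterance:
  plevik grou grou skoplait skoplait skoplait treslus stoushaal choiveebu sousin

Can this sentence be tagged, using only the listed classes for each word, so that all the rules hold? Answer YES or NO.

NO

Candidates per position — 1:plevik {conjunction,preposition}; 2:grou {verb,conjunction}; 3:grou {verb,conjunction}; 4:skoplait {adjective}; 5:skoplait {adjective}; 6:skoplait {adjective}; 7:treslus {adjective,preposition}; 8:stoushaal {adjective,conjunction}; 9:choiveebu {conjunction}; 10:sousin {adjective,preposition}.
Rule 1 cannot be satisfied by any choice of tags from the lexicon.
So there is no consistent tagging.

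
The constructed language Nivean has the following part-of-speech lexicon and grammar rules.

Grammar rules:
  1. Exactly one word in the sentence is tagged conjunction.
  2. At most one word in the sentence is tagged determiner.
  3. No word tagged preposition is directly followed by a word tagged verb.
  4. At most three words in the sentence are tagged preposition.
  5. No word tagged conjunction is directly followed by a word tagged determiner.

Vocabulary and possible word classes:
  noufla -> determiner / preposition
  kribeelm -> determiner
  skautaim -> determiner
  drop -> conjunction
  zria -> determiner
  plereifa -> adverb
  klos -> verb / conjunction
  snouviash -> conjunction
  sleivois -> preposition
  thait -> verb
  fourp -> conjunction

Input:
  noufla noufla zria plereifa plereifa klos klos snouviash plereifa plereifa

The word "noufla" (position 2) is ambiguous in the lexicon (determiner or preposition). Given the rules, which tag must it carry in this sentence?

Candidates per position — 1:noufla {determiner,preposition}; 2:noufla {determiner,preposition}; 3:zria {determiner}; 4:plereifa {adverb}; 5:plereifa {adverb}; 6:klos {verb,conjunction}; 7:klos {verb,conjunction}; 8:snouviash {conjunction}; 9:plereifa {adverb}; 10:plereifa {adverb}.
At position 1, choosing determiner makes rule 2 impossible to satisfy; hence preposition.
At position 2, choosing determiner makes rule 2 impossible to satisfy; hence preposition.
At position 6, choosing conjunction makes rule 1 impossible to satisfy; hence verb.
At position 7, choosing conjunction makes rule 1 impossible to satisfy; hence verb.
The only consistent sequence is: preposition preposition determiner adverb adverb verb verb conjunction adverb adverb.
Verifying each rule — rule 1 satisfied; rule 2 satisfied; rule 3 satisfied; rule 4 satisfied; rule 5 satisfied.

preposition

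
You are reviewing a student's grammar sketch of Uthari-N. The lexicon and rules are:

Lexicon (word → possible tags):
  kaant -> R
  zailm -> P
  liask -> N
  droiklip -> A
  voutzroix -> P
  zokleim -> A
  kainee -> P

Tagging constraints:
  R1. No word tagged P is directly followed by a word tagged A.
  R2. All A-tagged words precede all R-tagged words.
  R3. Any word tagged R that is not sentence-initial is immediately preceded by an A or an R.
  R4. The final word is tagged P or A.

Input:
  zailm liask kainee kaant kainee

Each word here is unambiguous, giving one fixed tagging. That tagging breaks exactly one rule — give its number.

Fixed tagging: P N P R P.
Rule check: R1 pass, R2 pass, R3 fail, R4 pass.
Only rule 3 fails.

3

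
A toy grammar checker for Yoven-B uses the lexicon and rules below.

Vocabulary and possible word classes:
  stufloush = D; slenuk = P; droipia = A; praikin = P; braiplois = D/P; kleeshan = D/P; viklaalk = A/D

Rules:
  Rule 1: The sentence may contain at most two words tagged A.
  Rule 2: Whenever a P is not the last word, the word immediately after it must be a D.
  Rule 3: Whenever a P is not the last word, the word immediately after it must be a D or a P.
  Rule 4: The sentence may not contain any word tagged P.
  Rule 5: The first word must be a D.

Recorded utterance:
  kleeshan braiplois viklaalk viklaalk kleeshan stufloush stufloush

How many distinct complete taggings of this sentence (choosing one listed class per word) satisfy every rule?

Candidates per position — 1:kleeshan {D,P}; 2:braiplois {D,P}; 3:viklaalk {A,D}; 4:viklaalk {A,D}; 5:kleeshan {D,P}; 6:stufloush {D}; 7:stufloush {D}.
There are 32 candidate sequences in total.
The sequences that satisfy every rule: D D A A D D D; D D A D D D D; D D D A D D D; D D D D D D D.
Count = 4.

4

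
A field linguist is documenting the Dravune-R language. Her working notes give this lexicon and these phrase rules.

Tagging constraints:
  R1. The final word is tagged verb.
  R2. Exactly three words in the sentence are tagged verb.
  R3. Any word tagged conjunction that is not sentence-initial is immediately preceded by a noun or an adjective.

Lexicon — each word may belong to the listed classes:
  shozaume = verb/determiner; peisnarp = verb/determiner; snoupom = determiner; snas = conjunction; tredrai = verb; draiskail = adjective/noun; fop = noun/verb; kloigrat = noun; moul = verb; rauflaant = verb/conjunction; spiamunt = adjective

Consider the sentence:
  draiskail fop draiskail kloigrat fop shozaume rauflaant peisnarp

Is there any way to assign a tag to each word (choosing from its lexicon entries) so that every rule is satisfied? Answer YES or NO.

YES

Candidates per position — 1:draiskail {adjective,noun}; 2:fop {noun,verb}; 3:draiskail {adjective,noun}; 4:kloigrat {noun}; 5:fop {noun,verb}; 6:shozaume {verb,determiner}; 7:rauflaant {verb,conjunction}; 8:peisnarp {verb,determiner}.
One satisfying assignment: noun noun adjective noun noun verb verb verb.
Verifying each rule — rule 1 ✓; rule 2 ✓; rule 3 ✓.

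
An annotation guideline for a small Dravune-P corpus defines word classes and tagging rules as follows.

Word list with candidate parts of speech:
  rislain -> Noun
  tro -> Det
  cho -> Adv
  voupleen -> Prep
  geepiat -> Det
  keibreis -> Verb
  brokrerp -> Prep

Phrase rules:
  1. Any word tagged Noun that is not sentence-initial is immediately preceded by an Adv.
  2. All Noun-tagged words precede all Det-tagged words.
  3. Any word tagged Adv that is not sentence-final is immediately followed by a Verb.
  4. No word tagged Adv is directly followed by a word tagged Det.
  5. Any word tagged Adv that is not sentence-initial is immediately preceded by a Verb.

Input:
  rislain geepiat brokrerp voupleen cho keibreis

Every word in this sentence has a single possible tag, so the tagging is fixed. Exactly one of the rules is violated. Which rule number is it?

5

Fixed tagging: Noun Det Prep Prep Adv Verb.
Rule check: R1 pass, R2 pass, R3 pass, R4 pass, R5 fail.
Only rule 5 fails.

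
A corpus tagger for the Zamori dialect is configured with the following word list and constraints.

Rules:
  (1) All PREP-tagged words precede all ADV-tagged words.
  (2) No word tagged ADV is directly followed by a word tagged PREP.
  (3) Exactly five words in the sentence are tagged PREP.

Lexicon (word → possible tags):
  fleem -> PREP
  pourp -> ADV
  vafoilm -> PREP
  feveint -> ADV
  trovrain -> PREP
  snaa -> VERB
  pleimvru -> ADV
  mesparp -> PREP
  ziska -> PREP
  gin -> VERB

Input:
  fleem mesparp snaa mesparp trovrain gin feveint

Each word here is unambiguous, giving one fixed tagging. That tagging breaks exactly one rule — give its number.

3

Fixed tagging: PREP PREP VERB PREP PREP VERB ADV.
Rule check: R1 pass, R2 pass, R3 fail.
Only rule 3 fails.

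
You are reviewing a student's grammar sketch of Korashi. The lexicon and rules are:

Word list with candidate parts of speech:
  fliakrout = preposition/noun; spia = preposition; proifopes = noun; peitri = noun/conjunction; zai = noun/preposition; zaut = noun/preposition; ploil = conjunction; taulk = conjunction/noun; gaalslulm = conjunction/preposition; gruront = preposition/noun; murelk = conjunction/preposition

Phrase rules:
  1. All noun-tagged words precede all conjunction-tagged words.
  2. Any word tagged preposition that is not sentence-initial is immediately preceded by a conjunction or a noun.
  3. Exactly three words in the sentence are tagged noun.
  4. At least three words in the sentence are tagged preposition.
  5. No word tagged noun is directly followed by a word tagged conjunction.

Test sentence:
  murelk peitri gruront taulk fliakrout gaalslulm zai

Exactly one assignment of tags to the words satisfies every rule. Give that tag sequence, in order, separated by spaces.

preposition noun noun noun preposition conjunction preposition

Candidates per position — 1:murelk {conjunction,preposition}; 2:peitri {noun,conjunction}; 3:gruront {preposition,noun}; 4:taulk {conjunction,noun}; 5:fliakrout {preposition,noun}; 6:gaalslulm {conjunction,preposition}; 7:zai {noun,preposition}.
The remaining ambiguous positions (1, 2, 3, 4, 5, 6, 7) are resolved jointly — only one combination satisfies every rule.
The only consistent sequence is: preposition noun noun noun preposition conjunction preposition.
Check: rule 1 satisfied; rule 2 satisfied; rule 3 satisfied; rule 4 satisfied; rule 5 satisfied.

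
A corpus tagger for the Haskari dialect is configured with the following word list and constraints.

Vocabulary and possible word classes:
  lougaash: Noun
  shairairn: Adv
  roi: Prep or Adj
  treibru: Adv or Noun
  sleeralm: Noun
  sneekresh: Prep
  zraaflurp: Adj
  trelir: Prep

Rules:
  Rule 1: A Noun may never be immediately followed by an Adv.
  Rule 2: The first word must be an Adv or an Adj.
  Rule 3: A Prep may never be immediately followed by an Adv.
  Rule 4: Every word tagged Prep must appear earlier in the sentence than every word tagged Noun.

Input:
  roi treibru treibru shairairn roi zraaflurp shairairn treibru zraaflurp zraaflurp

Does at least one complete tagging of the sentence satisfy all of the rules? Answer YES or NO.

YES

Candidates per position — 1:roi {Prep,Adj}; 2:treibru {Adv,Noun}; 3:treibru {Adv,Noun}; 4:shairairn {Adv}; 5:roi {Prep,Adj}; 6:zraaflurp {Adj}; 7:shairairn {Adv}; 8:treibru {Adv,Noun}; 9:zraaflurp {Adj}; 10:zraaflurp {Adj}.
One satisfying assignment: Adj Adv Adv Adv Adj Adj Adv Adv Adj Adj.
Check: rule 1 satisfied; rule 2 satisfied; rule 3 satisfied; rule 4 satisfied.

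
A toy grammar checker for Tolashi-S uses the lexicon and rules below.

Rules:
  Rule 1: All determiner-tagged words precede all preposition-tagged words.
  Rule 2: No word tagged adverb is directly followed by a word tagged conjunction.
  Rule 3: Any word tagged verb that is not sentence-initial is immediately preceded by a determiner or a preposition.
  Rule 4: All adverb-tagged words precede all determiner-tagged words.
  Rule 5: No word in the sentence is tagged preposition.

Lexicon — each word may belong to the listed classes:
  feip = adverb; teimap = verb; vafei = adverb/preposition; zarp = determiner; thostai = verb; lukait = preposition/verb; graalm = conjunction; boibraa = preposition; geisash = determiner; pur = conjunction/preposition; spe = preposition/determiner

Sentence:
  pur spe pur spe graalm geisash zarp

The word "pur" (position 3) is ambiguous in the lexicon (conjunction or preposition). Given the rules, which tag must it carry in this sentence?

conjunction

Candidates per position — 1:pur {conjunction,preposition}; 2:spe {preposition,determiner}; 3:pur {conjunction,preposition}; 4:spe {preposition,determiner}; 5:graalm {conjunction}; 6:geisash {determiner}; 7:zarp {determiner}.
Word 1 cannot be preposition — rule 1 would then fail for every completion. It is conjunction.
Word 2 cannot be preposition — rule 1 would then fail for every completion. It is determiner.
Word 3 cannot be preposition — rule 1 would then fail for every completion. It is conjunction.
Word 4 cannot be preposition — rule 1 would then fail for every completion. It is determiner.
The only consistent sequence is: conjunction determiner conjunction determiner conjunction determiner determiner.
Rule-by-rule: rule 1 ok; rule 2 ok; rule 3 ok; rule 4 ok; rule 5 ok.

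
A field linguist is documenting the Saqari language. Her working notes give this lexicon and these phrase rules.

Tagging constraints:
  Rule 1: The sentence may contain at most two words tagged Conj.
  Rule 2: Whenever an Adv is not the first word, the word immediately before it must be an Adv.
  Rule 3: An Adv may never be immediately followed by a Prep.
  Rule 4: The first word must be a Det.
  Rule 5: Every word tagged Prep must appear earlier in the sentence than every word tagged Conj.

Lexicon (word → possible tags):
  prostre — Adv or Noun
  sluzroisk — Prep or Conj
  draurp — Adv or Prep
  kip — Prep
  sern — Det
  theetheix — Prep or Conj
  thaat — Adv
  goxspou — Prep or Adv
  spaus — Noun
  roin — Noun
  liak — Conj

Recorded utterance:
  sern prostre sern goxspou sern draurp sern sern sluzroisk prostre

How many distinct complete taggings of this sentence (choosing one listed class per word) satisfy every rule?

Candidates per position — 1:sern {Det}; 2:prostre {Adv,Noun}; 3:sern {Det}; 4:goxspou {Prep,Adv}; 5:sern {Det}; 6:draurp {Adv,Prep}; 7:sern {Det}; 8:sern {Det}; 9:sluzroisk {Prep,Conj}; 10:prostre {Adv,Noun}.
There are 32 candidate sequences in total.
The sequences that satisfy every rule: Det Noun Det Prep Det Prep Det Det Prep Noun; Det Noun Det Prep Det Prep Det Det Conj Noun.
Count = 2.

2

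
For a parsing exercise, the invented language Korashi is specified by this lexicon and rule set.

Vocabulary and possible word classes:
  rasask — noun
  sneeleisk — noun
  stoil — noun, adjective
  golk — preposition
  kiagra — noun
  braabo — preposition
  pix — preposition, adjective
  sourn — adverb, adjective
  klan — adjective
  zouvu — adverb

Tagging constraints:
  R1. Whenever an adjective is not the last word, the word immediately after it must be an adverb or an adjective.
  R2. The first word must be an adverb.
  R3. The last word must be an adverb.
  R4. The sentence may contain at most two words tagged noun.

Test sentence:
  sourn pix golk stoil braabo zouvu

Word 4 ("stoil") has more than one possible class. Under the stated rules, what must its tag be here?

Candidates per position — 1:sourn {adverb,adjective}; 2:pix {preposition,adjective}; 3:golk {preposition}; 4:stoil {noun,adjective}; 5:braabo {preposition}; 6:zouvu {adverb}.
If word 1 were adjective, no tagging could satisfy rule 1; so word 1 is adverb.
If word 2 were adjective, no tagging could satisfy rule 1; so word 2 is preposition.
If word 4 were adjective, no tagging could satisfy rule 1; so word 4 is noun.
The only consistent sequence is: adverb preposition preposition noun preposition adverb.
Check: rule 1 ok; rule 2 ok; rule 3 ok; rule 4 ok.

noun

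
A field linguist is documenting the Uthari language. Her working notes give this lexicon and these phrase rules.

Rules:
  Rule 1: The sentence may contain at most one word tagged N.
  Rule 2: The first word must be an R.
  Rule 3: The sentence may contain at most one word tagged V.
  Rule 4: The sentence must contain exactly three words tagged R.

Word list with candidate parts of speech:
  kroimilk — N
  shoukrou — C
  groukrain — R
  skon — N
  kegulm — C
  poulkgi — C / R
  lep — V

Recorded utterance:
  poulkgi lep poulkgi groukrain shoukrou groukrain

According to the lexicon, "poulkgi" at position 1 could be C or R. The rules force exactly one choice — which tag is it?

R

Candidates per position — 1:poulkgi {C,R}; 2:lep {V}; 3:poulkgi {C,R}; 4:groukrain {R}; 5:shoukrou {C}; 6:groukrain {R}.
If word 1 were C, no tagging could satisfy rule 2; so word 1 is R.
If word 3 were R, no tagging could satisfy rule 4; so word 3 is C.
That leaves exactly one tagging: R V C R C R.
Verifying each rule — rule 1 holds; rule 2 holds; rule 3 holds; rule 4 holds.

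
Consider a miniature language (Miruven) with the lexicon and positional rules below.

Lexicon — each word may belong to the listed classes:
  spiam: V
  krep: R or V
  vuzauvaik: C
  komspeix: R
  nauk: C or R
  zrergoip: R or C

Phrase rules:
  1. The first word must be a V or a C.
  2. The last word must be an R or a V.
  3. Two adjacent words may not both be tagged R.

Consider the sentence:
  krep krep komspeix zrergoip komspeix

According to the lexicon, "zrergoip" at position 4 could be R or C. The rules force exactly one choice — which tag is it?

C

Candidates per position — 1:krep {R,V}; 2:krep {R,V}; 3:komspeix {R}; 4:zrergoip {R,C}; 5:komspeix {R}.
Position 1: tagging it R would leave rule 1 unsatisfiable, so it must be V.
Position 2: tagging it R would leave rule 3 unsatisfiable, so it must be V.
Position 4: tagging it R would leave rule 3 unsatisfiable, so it must be C.
That leaves exactly one tagging: V V R C R.
Checking: rule 1 ✓; rule 2 ✓; rule 3 ✓.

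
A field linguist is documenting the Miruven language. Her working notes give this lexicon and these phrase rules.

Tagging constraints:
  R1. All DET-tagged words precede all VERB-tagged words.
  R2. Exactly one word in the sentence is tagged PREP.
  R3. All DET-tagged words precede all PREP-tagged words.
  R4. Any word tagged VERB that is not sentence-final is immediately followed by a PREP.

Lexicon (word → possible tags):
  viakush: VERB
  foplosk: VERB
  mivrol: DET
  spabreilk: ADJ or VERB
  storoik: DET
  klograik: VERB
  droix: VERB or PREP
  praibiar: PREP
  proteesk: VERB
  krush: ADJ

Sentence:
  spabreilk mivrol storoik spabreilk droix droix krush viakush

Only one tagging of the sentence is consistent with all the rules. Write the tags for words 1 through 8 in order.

ADJ DET DET ADJ VERB PREP ADJ VERB

Candidates per position — 1:spabreilk {ADJ,VERB}; 2:mivrol {DET}; 3:storoik {DET}; 4:spabreilk {ADJ,VERB}; 5:droix {VERB,PREP}; 6:droix {VERB,PREP}; 7:krush {ADJ}; 8:viakush {VERB}.
At position 1, choosing VERB makes rule 1 impossible to satisfy; hence ADJ.
At position 6, choosing VERB makes rule 4 impossible to satisfy; hence PREP.
At position 5, choosing PREP makes rule 2 impossible to satisfy; hence VERB.
At position 4, choosing VERB makes rule 4 impossible to satisfy; hence ADJ.
The unique satisfying tagging is: ADJ DET DET ADJ VERB PREP ADJ VERB.
Verifying each rule — rule 1 ✓; rule 2 ✓; rule 3 ✓; rule 4 ✓.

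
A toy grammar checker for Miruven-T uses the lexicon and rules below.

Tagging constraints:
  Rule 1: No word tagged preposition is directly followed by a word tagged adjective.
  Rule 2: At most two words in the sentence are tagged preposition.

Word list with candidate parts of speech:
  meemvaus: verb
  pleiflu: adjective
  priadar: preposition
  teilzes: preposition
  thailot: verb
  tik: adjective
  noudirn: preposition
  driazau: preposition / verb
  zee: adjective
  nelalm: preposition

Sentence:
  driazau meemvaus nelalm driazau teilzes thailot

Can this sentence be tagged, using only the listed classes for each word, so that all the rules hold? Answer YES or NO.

YES

Candidates per position — 1:driazau {preposition,verb}; 2:meemvaus {verb}; 3:nelalm {preposition}; 4:driazau {preposition,verb}; 5:teilzes {preposition}; 6:thailot {verb}.
One satisfying assignment: verb verb preposition verb preposition verb.
Check: rule 1 ✓; rule 2 ✓.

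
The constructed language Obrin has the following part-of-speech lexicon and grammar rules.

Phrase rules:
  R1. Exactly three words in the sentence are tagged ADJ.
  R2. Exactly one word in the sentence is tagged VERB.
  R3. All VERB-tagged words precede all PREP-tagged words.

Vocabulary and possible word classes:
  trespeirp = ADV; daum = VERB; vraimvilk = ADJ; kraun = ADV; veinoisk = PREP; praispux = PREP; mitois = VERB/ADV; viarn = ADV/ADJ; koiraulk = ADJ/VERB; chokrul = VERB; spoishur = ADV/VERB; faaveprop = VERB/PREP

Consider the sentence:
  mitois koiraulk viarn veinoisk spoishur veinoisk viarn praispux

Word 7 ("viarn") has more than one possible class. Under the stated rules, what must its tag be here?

ADJ

Candidates per position — 1:mitois {VERB,ADV}; 2:koiraulk {ADJ,VERB}; 3:viarn {ADV,ADJ}; 4:veinoisk {PREP}; 5:spoishur {ADV,VERB}; 6:veinoisk {PREP}; 7:viarn {ADV,ADJ}; 8:praispux {PREP}.
At position 2, choosing VERB makes rule 1 impossible to satisfy; hence ADJ.
At position 3, choosing ADV makes rule 1 impossible to satisfy; hence ADJ.
At position 5, choosing VERB makes rule 3 impossible to satisfy; hence ADV.
At position 7, choosing ADV makes rule 1 impossible to satisfy; hence ADJ.
At position 1, choosing ADV makes rule 2 impossible to satisfy; hence VERB.
So the tagging must be: VERB ADJ ADJ PREP ADV PREP ADJ PREP.
Checking: rule 1 satisfied; rule 2 satisfied; rule 3 satisfied.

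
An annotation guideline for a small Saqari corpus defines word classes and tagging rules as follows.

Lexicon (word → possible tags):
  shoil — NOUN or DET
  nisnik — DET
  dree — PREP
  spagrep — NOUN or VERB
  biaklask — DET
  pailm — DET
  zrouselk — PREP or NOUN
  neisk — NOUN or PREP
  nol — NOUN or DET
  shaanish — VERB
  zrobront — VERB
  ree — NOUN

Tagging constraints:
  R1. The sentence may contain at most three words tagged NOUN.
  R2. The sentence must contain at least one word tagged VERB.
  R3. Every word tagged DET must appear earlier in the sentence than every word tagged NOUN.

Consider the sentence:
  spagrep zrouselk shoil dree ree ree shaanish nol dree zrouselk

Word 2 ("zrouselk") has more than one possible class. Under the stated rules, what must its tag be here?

PREP

Candidates per position — 1:spagrep {NOUN,VERB}; 2:zrouselk {PREP,NOUN}; 3:shoil {NOUN,DET}; 4:dree {PREP}; 5:ree {NOUN}; 6:ree {NOUN}; 7:shaanish {VERB}; 8:nol {NOUN,DET}; 9:dree {PREP}; 10:zrouselk {PREP,NOUN}.
Position 8: DET is ruled out by rule 3; that leaves NOUN.
Position 10: NOUN is ruled out by rule 1; that leaves PREP.
Position 1: NOUN is ruled out by rule 1; that leaves VERB.
Position 2: NOUN is ruled out by rule 1; that leaves PREP.
Position 3: NOUN is ruled out by rule 1; that leaves DET.
That leaves exactly one tagging: VERB PREP DET PREP NOUN NOUN VERB NOUN PREP PREP.
Checking: rule 1 satisfied; rule 2 satisfied; rule 3 satisfied.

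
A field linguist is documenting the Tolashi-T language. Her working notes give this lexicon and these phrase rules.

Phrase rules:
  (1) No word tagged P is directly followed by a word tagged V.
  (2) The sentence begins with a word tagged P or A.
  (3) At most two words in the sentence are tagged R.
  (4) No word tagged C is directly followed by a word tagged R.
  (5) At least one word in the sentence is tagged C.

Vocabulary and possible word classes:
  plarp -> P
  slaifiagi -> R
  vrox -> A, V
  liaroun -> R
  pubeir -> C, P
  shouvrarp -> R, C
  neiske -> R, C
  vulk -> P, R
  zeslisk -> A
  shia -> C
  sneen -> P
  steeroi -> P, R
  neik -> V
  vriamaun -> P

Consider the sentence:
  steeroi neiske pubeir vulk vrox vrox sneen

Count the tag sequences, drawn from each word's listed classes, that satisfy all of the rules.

10

Candidates per position — 1:steeroi {P,R}; 2:neiske {R,C}; 3:pubeir {C,P}; 4:vulk {P,R}; 5:vrox {A,V}; 6:vrox {A,V}; 7:sneen {P}.
There are 64 candidate sequences in total.
Checking each against the rules leaves 10 sequences.
Count = 10.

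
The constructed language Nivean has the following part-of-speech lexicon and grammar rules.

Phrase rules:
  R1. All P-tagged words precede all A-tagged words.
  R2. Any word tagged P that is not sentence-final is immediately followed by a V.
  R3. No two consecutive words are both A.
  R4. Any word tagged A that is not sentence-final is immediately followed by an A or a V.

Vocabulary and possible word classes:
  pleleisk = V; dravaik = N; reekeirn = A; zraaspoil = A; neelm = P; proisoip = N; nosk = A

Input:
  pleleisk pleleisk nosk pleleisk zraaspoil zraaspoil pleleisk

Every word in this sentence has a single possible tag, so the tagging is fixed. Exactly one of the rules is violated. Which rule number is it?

Fixed tagging: V V A V A A V.
Applying the rules: R1 holds, R2 holds, R3 violated, R4 holds.
Only rule 3 fails.

3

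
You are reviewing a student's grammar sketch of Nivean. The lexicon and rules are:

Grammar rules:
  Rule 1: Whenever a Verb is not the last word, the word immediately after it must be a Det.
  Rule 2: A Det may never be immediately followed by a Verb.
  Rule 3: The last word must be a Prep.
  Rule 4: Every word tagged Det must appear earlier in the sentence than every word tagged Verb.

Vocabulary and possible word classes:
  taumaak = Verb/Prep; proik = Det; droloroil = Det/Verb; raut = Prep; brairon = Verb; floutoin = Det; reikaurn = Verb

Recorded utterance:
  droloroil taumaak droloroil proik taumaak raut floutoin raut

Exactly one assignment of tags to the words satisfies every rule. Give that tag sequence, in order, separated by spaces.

Det Prep Det Det Prep Prep Det Prep

Candidates per position — 1:droloroil {Det,Verb}; 2:taumaak {Verb,Prep}; 3:droloroil {Det,Verb}; 4:proik {Det}; 5:taumaak {Verb,Prep}; 6:raut {Prep}; 7:floutoin {Det}; 8:raut {Prep}.
At position 1, choosing Verb makes rule 1 impossible to satisfy; hence Det.
At position 2, choosing Verb makes rule 2 impossible to satisfy; hence Prep.
At position 3, choosing Verb makes rule 4 impossible to satisfy; hence Det.
At position 5, choosing Verb makes rule 1 impossible to satisfy; hence Prep.
That leaves exactly one tagging: Det Prep Det Det Prep Prep Det Prep.
Check: rule 1 ✓; rule 2 ✓; rule 3 ✓; rule 4 ✓.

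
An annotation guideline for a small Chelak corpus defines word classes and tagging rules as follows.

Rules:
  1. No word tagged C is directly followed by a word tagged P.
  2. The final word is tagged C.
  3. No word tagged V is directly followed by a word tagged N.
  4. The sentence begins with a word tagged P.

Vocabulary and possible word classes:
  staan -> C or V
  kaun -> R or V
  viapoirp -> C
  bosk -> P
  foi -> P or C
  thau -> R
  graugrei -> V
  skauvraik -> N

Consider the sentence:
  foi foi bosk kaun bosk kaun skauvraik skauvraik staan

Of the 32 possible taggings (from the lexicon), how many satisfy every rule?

Candidates per position — 1:foi {P,C}; 2:foi {P,C}; 3:bosk {P}; 4:kaun {R,V}; 5:bosk {P}; 6:kaun {R,V}; 7:skauvraik {N}; 8:skauvraik {N}; 9:staan {C,V}.
There are 32 candidate sequences in total.
The sequences that satisfy every rule: P P P R P R N N C; P P P V P R N N C.
Count = 2.

2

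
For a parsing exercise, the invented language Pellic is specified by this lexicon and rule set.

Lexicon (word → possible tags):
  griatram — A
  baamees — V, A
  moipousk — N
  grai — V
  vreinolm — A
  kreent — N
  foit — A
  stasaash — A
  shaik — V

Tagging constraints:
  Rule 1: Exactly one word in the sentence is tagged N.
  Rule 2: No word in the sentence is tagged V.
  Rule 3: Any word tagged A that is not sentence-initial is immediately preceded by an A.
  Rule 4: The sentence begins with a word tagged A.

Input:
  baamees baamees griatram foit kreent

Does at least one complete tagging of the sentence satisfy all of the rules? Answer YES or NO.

YES

Candidates per position — 1:baamees {V,A}; 2:baamees {V,A}; 3:griatram {A}; 4:foit {A}; 5:kreent {N}.
One satisfying assignment: A A A A N.
Checking: rule 1 satisfied; rule 2 satisfied; rule 3 satisfied; rule 4 satisfied.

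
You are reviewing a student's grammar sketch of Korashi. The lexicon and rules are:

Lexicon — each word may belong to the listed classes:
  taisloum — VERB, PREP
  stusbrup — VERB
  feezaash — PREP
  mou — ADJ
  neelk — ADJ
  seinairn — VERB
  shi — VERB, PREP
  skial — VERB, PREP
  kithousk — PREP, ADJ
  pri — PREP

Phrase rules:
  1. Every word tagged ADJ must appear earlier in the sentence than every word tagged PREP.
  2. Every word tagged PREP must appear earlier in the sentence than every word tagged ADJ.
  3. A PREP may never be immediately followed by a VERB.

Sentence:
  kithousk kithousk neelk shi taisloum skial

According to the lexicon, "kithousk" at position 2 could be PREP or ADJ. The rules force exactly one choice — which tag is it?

ADJ

Candidates per position — 1:kithousk {PREP,ADJ}; 2:kithousk {PREP,ADJ}; 3:neelk {ADJ}; 4:shi {VERB,PREP}; 5:taisloum {VERB,PREP}; 6:skial {VERB,PREP}.
If word 1 were PREP, no tagging could satisfy rule 1; so word 1 is ADJ.
If word 2 were PREP, no tagging could satisfy rule 1; so word 2 is ADJ.
If word 4 were PREP, no tagging could satisfy rule 2; so word 4 is VERB.
If word 5 were PREP, no tagging could satisfy rule 2; so word 5 is VERB.
If word 6 were PREP, no tagging could satisfy rule 2; so word 6 is VERB.
The only consistent sequence is: ADJ ADJ ADJ VERB VERB VERB.
Rule-by-rule: rule 1 ok; rule 2 ok; rule 3 ok.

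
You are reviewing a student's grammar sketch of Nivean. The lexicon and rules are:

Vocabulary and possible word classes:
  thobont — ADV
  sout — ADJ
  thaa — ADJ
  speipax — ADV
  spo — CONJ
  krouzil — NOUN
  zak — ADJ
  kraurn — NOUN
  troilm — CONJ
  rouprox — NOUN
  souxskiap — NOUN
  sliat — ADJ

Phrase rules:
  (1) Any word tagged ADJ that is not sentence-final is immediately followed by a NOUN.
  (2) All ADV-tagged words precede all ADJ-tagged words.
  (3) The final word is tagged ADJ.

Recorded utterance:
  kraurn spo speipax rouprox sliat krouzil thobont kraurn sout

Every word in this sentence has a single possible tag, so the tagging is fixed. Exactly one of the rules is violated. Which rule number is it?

Fixed tagging: NOUN CONJ ADV NOUN ADJ NOUN ADV NOUN ADJ.
Checking each rule: R1 pass, R2 fail, R3 pass.
Only rule 2 fails.

2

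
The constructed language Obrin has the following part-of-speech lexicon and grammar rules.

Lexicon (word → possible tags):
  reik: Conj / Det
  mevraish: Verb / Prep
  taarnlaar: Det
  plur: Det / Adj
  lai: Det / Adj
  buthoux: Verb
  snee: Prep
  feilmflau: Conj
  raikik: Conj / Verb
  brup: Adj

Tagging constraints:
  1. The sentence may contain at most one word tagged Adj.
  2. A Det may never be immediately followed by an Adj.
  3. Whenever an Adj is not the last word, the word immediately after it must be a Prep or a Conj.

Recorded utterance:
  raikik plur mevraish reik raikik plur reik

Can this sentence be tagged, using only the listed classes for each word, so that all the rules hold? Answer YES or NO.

Candidates per position — 1:raikik {Conj,Verb}; 2:plur {Det,Adj}; 3:mevraish {Verb,Prep}; 4:reik {Conj,Det}; 5:raikik {Conj,Verb}; 6:plur {Det,Adj}; 7:reik {Conj,Det}.
One satisfying assignment: Verb Det Prep Conj Verb Adj Conj.
Checking: rule 1 satisfied; rule 2 satisfied; rule 3 satisfied.

YES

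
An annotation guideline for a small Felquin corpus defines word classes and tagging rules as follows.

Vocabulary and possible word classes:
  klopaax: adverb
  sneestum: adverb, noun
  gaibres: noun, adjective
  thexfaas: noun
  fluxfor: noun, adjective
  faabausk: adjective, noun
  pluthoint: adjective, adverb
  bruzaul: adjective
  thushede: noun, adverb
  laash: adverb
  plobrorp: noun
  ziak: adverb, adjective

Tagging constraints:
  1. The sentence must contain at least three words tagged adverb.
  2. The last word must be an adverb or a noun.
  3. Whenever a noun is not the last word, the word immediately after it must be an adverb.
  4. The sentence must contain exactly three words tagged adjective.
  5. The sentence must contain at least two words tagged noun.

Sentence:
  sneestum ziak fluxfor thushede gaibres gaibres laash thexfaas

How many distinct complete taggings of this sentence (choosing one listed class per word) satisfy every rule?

3

Candidates per position — 1:sneestum {adverb,noun}; 2:ziak {adverb,adjective}; 3:fluxfor {noun,adjective}; 4:thushede {noun,adverb}; 5:gaibres {noun,adjective}; 6:gaibres {noun,adjective}; 7:laash {adverb}; 8:thexfaas {noun}.
There are 64 candidate sequences in total.
The sequences that satisfy every rule: adverb adjective noun adverb adjective adjective adverb noun; adverb adjective adjective adverb adjective noun adverb noun; noun adverb adjective adverb adjective adjective adverb noun.
Count = 3.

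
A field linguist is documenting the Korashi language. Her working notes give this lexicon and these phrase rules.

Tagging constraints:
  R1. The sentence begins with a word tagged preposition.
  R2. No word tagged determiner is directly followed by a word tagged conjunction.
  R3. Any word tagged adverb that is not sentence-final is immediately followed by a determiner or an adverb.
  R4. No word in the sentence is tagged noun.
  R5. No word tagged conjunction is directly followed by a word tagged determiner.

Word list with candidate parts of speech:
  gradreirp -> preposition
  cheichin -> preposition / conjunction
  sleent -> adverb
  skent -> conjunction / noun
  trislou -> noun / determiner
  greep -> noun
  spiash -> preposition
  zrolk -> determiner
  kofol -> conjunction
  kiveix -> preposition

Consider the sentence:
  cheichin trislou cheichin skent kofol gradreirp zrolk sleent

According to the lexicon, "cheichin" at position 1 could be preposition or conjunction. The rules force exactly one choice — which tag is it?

preposition

Candidates per position — 1:cheichin {preposition,conjunction}; 2:trislou {noun,determiner}; 3:cheichin {preposition,conjunction}; 4:skent {conjunction,noun}; 5:kofol {conjunction}; 6:gradreirp {preposition}; 7:zrolk {determiner}; 8:sleent {adverb}.
If word 1 were conjunction, no tagging could satisfy rule 1; so word 1 is preposition.
If word 2 were noun, no tagging could satisfy rule 4; so word 2 is determiner.
If word 3 were conjunction, no tagging could satisfy rule 2; so word 3 is preposition.
If word 4 were noun, no tagging could satisfy rule 4; so word 4 is conjunction.
The only consistent sequence is: preposition determiner preposition conjunction conjunction preposition determiner adverb.
Check: rule 1 ok; rule 2 ok; rule 3 ok; rule 4 ok; rule 5 ok.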